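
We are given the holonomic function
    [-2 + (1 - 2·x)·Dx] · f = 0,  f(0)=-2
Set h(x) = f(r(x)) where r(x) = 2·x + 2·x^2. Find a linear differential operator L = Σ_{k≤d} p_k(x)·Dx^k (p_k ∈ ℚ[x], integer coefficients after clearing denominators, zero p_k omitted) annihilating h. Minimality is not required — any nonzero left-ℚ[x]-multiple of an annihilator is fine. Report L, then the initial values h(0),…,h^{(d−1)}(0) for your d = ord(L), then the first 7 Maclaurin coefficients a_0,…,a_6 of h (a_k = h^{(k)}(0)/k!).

f: a_k = -2, -4, -8, -16, -32, -64, -128, …
h₀=f(r): pull back L_f along r ⇒ L₀.
L = (4 + 8·x) + (-1 + 4·x + 4·x^2)·Dx  (order 1).
h: a_k = -2, -8, -40, -192, -928, -4480, -21632, …
ICs: h(0) = -2.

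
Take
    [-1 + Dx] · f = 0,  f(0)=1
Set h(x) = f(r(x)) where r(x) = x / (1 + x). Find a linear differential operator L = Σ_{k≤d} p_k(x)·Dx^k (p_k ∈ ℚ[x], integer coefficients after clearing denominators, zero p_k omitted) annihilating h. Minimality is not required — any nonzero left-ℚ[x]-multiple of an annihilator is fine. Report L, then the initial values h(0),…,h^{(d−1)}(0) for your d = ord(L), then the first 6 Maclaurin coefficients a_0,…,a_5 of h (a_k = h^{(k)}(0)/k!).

f: a_k = 1, 1, 1/2, 1/6, 1/24, 1/120, …
h₀=f(r): pull back L_f along r ⇒ L₀.
L = -1 + (1 + 2·x + x^2)·Dx  (order 1).
h: a_k = 1, 1, -1/2, 1/6, 1/24, -19/120, …
ICs: h(0) = 1.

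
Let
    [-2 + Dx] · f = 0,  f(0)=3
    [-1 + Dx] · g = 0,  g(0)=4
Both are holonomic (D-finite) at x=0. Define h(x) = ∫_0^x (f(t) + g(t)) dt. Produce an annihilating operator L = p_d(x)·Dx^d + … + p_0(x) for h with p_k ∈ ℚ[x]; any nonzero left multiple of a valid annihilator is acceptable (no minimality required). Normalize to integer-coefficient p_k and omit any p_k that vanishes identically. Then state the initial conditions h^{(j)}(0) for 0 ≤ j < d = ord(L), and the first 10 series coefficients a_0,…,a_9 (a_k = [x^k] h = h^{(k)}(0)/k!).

L = 2·Dx - 3·Dx^2 + Dx^3  (order 3).
h: a_k = 0, 7, 5, 8/3, 7/6, 13/30, 5/36, 7/180, 97/10080, 193/90720, …
ICs: h(0) = 0, h′(0) = 7, h′′(0) = 10.

f: a_k = 3, 6, 6, 4, 2, 4/5, 4/15, 8/105, 2/105, 4/945, …
g: a_k = 4, 4, 2, 2/3, 1/6, 1/30, 1/180, 1/1260, 1/10080, 1/90720, …
h₀=f+g: left-lcm gives L₀, ord ≤ 2.
h=∫₀ˣh₀: take L = L₀·Dx.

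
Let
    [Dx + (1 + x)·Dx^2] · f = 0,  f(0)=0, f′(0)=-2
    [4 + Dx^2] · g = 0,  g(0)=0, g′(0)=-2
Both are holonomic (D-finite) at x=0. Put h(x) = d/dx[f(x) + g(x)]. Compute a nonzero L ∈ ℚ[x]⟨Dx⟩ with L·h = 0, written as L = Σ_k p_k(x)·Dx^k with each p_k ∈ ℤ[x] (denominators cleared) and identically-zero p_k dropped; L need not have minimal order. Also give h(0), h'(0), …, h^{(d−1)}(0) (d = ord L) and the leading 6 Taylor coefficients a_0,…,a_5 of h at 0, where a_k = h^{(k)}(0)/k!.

f: a_k = 0, -2, 1, -2/3, 1/2, -2/5, …
g: a_k = 0, -2, 0, 4/3, 0, -4/15, …
h₀=f+g: left-lcm gives L₀, ord ≤ 4.
h=h₀': d/dx-closure on L₀ ⇒ L.
L = (20 + 16·x + 8·x^2) + (12 + 28·x + 24·x^2 + 8·x^3)·Dx + (5 + 4·x + 2·x^2)·Dx^2 + (3 + 7·x + 6·x^2 + 2·x^3)·Dx^3  (order 3).
h: a_k = -4, 2, 2, 2, -10/3, 2, …
ICs: h(0) = -4, h′(0) = 2, h′′(0) = 4.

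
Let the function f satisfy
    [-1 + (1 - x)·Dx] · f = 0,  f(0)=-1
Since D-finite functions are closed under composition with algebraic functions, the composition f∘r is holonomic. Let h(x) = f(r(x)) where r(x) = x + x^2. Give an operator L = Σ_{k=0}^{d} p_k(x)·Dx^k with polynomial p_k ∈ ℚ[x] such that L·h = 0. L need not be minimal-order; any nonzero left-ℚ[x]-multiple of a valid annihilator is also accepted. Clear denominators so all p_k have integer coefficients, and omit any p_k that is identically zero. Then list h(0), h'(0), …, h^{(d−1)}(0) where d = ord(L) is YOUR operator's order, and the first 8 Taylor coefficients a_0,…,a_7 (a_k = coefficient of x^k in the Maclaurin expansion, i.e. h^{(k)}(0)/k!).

L = (1 + 2·x) + (-1 + x + x^2)·Dx  (order 1).
h: a_k = -1, -1, -2, -3, -5, -8, -13, -21, …
ICs: h(0) = -1.

f: a_k = -1, -1, -1, -1, -1, -1, -1, -1, …
L₀ from L_f via x↦r, Dx↦r'^{-1}Dx.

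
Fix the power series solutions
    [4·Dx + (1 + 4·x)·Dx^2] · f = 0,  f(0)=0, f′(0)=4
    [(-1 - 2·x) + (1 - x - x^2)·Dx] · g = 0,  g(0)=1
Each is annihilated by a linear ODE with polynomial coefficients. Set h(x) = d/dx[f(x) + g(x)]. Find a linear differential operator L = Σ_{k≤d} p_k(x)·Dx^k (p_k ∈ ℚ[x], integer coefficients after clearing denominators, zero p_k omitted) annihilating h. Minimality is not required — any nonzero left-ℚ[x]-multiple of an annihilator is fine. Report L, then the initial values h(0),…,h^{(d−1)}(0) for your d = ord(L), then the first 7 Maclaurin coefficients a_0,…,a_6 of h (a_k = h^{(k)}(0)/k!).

f: a_k = 0, 4, -8, 64/3, -64, 1024/5, -2048/3, …
g: a_k = 1, 1, 2, 3, 5, 8, 13, …
L₀ := lclm(L_f,L_g); ord L₀ ≤ 2+1.
h₀' ⇒ L via d/dx closure of L₀.
L = (-100 - 272·x - 392·x^2 - 144·x^3 - 96·x^4) + (7 - 96·x - 434·x^2 - 540·x^3 - 304·x^4 - 160·x^5)·Dx + (4 + 25·x + 28·x^2 - 46·x^3 - 73·x^4 - 76·x^5 - 32·x^6)·Dx^2  (order 2).
h: a_k = 5, -12, 73, -236, 1064, -4018, 16531, …
ICs: h(0) = 5, h′(0) = -12.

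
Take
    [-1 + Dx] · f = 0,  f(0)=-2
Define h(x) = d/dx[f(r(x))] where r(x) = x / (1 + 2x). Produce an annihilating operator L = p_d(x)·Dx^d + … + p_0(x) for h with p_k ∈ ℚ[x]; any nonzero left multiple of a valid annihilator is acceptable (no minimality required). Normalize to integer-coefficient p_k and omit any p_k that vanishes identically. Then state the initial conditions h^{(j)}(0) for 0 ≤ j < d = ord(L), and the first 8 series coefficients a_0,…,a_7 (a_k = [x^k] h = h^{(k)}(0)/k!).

f: a_k = -2, -2, -1, -1/3, -1/12, -1/60, -1/360, -1/2520, …
L₀ from L_f via x↦r, Dx↦r'^{-1}Dx.
Derive L from L₀ (diff closure).
L = (-3 - 8·x) + (-1 - 4·x - 4·x^2)·Dx  (order 1).
h: a_k = -2, 6, -13, 71/3, -147/4, 2699/60, -9157/360, -68731/840, …
ICs: h(0) = -2.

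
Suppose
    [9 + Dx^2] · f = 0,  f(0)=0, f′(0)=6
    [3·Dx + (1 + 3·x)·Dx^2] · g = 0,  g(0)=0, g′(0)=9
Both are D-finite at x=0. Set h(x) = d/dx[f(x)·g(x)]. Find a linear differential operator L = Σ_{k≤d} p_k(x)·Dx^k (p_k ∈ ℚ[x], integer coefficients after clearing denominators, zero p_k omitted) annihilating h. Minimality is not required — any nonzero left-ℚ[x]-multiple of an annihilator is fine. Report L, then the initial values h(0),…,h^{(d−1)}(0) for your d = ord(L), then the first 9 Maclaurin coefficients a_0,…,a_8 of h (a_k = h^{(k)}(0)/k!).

L = (-675 - 3564·x - 10206·x^2 + 8748·x^3 + 94041·x^4 + 157464·x^5 + 78732·x^6) + (-216 - 864·x + 1620·x^2 + 14580·x^3 + 29160·x^4 + 17496·x^5)·Dx + (-84 - 396·x - 378·x^2 + 5832·x^3 + 23814·x^4 + 34992·x^5 + 17496·x^6)·Dx^2 + (-24 - 96·x + 180·x^2 + 1620·x^3 + 3240·x^4 + 1944·x^5)·Dx^3 + (-1 + 84·x^2 + 540·x^3 + 1485·x^4 + 1944·x^5 + 972·x^6)·Dx^4  (order 4).
h: a_k = 0, 108, -243, 324, -1215, 8019/2, -474579/40, 247131/7, -1476225/14, …
ICs: h(0) = 0, h′(0) = 108, h′′(0) = -486, h′′′(0) = 1944.

f: a_k = 0, 6, 0, -9, 0, 81/20, 0, -243/280, 0, …
g: a_k = 0, 9, -27/2, 27, -243/4, 729/5, -729/2, 6561/7, -19683/8, …
f·g: L₀ = L_f ⊗_s L_g, ord ≤ 2·2.
h₀' ⇒ L via d/dx closure of L₀.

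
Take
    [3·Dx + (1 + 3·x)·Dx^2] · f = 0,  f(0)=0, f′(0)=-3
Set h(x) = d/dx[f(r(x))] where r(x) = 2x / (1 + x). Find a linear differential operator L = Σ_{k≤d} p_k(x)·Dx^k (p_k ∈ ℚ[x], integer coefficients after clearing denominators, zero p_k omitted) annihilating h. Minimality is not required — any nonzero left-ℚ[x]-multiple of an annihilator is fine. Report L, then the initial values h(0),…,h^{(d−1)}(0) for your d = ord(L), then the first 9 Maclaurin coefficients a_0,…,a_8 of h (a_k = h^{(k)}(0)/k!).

L = (8 + 14·x) + (1 + 8·x + 7·x^2)·Dx  (order 1).
h: a_k = -6, 48, -342, 2400, -16806, 117648, -823542, 5764800, -40353606, …
ICs: h(0) = -6.

f: a_k = 0, -3, 9/2, -9, 81/4, -243/5, 243/2, -2187/7, 6561/8, …
Change of var in L_f (x↦r) gives L₀.
h₀' ⇒ L via d/dx closure of L₀.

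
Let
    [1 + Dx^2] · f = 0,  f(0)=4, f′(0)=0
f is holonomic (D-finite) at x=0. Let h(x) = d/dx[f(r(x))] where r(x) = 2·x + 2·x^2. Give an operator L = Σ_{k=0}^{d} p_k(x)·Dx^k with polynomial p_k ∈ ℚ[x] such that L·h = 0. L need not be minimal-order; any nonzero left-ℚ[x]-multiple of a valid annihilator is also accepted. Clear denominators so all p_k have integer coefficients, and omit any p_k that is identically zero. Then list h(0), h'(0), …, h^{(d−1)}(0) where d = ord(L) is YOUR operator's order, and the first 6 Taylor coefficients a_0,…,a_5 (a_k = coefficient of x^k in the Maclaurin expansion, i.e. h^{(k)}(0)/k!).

f: a_k = 4, 0, -2, 0, 1/6, 0, …
Substitute x→r, Dx→(1/r')Dx; clear ⇒ L₀.
Derive L from L₀ (diff closure).
L = (16 + 32·x + 96·x^2 + 128·x^3 + 64·x^4) + (-6 - 12·x)·Dx + (1 + 4·x + 4·x^2)·Dx^2  (order 2).
h: a_k = 0, -16, -48, -64/3, 160/3, 1408/15, …
ICs: h(0) = 0, h′(0) = -16.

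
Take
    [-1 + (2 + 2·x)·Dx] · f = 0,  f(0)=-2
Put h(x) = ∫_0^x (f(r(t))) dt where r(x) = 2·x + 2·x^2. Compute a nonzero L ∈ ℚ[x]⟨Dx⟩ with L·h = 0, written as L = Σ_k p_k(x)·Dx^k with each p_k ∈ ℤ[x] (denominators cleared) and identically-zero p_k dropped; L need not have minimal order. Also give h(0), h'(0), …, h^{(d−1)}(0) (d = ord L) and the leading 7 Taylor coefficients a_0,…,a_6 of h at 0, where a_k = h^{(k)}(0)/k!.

f: a_k = -2, -1, 1/4, -1/8, 5/64, -7/128, 21/512, …
L₀ from L_f via x↦r, Dx↦r'^{-1}Dx.
h=∫h₀ ⇒ L = L₀·Dx.
L = (-1 - 2·x)·Dx + (1 + 2·x + 2·x^2)·Dx^2  (order 2).
h: a_k = 0, -2, -1, -1/3, 1/4, -3/20, 1/24, …
ICs: h(0) = 0, h′(0) = -2.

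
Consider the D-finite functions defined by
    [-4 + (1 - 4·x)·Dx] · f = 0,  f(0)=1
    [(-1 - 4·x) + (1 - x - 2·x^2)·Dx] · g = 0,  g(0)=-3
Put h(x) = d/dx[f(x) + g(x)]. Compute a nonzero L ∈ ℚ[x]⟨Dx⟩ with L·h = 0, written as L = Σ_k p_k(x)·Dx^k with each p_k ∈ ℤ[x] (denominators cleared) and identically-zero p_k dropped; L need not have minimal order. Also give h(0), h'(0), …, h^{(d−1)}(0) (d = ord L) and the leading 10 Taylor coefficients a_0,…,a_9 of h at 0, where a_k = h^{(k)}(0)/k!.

f: a_k = 1, 4, 16, 64, 256, 1024, 4096, 16384, 65536, 262144, …
g: a_k = -3, -3, -9, -15, -33, -63, -129, -255, -513, -1023, …
h₀=f+g: left-lcm gives L₀, ord ≤ 2.
h=h₀': d/dx-closure on L₀ ⇒ L.
L = (168 + 192·x + 1728·x^2 - 768·x^3 + 768·x^4) + (-33 - 144·x + 264·x^2 + 1056·x^3 - 576·x^4 + 768·x^5)·Dx + (1 + 13·x - 100·x^2 + 120·x^3 + 40·x^4 - 64·x^5 + 128·x^6)·Dx^2  (order 2).
h: a_k = 1, 14, 147, 892, 4805, 23802, 112903, 520184, 2350089, 10465270, …
ICs: h(0) = 1, h′(0) = 14.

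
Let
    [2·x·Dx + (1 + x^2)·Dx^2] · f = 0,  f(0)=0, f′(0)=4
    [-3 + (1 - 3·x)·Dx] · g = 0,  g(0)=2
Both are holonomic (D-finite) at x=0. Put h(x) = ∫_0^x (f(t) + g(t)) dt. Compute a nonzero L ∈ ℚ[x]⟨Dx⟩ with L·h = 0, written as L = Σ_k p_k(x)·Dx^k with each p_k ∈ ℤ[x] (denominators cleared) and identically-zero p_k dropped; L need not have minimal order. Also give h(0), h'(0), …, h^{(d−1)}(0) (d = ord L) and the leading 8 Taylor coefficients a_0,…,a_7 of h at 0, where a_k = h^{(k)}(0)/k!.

L = (6 - 72·x - 18·x^2)·Dx^2 + (-28 + 6·x - 60·x^2 - 18·x^3)·Dx^3 + (3 - 8·x - 8·x^3 - 3·x^4)·Dx^4  (order 4).
h: a_k = 0, 2, 5, 6, 79/6, 162/5, 1217/15, 1458/7, …
ICs: h(0) = 0, h′(0) = 2, h′′(0) = 10, h′′′(0) = 36.

f: a_k = 0, 4, 0, -4/3, 0, 4/5, 0, -4/7, …
g: a_k = 2, 6, 18, 54, 162, 486, 1458, 4374, …
f+g: L₀ = lclm(L_f,L_g), ord ≤ 2+1.
h=∫h₀ ⇒ L = L₀·Dx.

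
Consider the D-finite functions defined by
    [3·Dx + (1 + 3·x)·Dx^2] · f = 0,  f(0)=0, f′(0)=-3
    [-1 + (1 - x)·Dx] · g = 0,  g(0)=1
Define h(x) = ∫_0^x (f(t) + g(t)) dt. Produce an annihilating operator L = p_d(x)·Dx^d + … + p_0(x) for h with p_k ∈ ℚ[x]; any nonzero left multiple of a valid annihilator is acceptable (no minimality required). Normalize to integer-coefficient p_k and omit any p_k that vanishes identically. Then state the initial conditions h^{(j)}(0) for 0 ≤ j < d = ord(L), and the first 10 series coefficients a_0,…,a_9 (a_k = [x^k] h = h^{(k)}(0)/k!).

L = (-54 - 18·x)·Dx^2 + (12 - 72·x - 36·x^2)·Dx^3 + (5 + 13·x - 9·x^2 - 9·x^3)·Dx^4  (order 4).
h: a_k = 0, 1, -1, 11/6, -2, 17/4, -119/15, 35/2, -545/14, 6569/72, …
ICs: h(0) = 0, h′(0) = 1, h′′(0) = -2, h′′′(0) = 11.

f: a_k = 0, -3, 9/2, -9, 81/4, -243/5, 243/2, -2187/7, 6561/8, -2187, …
g: a_k = 1, 1, 1, 1, 1, 1, 1, 1, 1, 1, …
Sum ⇒ L₀ = lclm(L_f,L_g) in ℚ(x)⟨Dx⟩.
h=∫h₀ ⇒ L = L₀·Dx.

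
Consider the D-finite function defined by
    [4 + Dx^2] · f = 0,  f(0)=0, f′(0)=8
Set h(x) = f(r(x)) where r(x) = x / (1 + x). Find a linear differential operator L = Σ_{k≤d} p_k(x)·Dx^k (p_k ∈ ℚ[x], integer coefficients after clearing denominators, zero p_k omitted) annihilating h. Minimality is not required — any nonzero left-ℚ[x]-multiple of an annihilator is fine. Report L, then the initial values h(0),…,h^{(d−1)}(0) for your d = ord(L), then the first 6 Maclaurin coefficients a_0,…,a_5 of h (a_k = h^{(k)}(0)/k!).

f: a_k = 0, 8, 0, -16/3, 0, 16/15, …
L₀ from L_f via x↦r, Dx↦r'^{-1}Dx.
L = 4 + (2 + 6·x + 6·x^2 + 2·x^3)·Dx + (1 + 4·x + 6·x^2 + 4·x^3 + x^4)·Dx^2  (order 2).
h: a_k = 0, 8, -8, 8/3, 8, -344/15, …
ICs: h(0) = 0, h′(0) = 8.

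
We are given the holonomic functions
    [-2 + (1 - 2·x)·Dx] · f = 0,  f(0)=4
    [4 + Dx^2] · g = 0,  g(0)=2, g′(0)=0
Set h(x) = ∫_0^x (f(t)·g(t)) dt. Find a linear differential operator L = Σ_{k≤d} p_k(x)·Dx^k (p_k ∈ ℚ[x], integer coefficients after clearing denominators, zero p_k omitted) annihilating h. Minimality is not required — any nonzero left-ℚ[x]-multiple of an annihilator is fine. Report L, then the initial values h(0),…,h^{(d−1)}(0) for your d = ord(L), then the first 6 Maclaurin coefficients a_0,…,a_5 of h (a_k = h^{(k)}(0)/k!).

f: a_k = 4, 8, 16, 32, 64, 128, …
g: a_k = 2, 0, -4, 0, 4/3, 0, …
Sym-product of L_f,L_g gives L₀ (≤ ord 2).
Integrate: L := L₀·Dx.
L = (-4 + 8·x)·Dx + 4·Dx^2 + (-1 + 2·x)·Dx^3  (order 3).
h: a_k = 0, 8, 8, 16/3, 8, 208/15, …
ICs: h(0) = 0, h′(0) = 8, h′′(0) = 16.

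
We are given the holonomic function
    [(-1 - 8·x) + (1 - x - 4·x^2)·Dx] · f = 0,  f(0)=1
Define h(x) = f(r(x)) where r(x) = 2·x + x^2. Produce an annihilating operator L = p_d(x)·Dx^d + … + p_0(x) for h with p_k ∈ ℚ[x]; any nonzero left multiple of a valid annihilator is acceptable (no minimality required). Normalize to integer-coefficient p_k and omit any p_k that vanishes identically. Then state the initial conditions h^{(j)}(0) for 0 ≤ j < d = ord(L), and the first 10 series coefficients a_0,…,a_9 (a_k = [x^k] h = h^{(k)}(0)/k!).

L = (2 + 34·x + 48·x^2 + 16·x^3) + (-1 + 2·x + 17·x^2 + 16·x^3 + 4·x^4)·Dx  (order 1).
h: a_k = 1, 2, 21, 92, 577, 3062, 17489, 96632, 541877, 3018570, …
ICs: h(0) = 1.

f: a_k = 1, 1, 5, 9, 29, 65, 181, 441, 1165, 2929, …
f∘r: x↦r, Dx↦Dx/r' in L_f ⇒ L₀.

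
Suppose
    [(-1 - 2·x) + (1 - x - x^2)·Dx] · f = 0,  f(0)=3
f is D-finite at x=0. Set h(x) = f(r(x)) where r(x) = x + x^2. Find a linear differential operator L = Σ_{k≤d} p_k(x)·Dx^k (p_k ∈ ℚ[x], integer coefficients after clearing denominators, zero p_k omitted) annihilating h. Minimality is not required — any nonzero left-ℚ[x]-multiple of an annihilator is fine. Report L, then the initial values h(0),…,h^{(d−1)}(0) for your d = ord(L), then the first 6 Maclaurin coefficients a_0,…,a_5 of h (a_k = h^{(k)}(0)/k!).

f: a_k = 3, 3, 6, 9, 15, 24, …
Change of var in L_f (x↦r) gives L₀.
L = (1 + 4·x + 6·x^2 + 4·x^3) + (-1 + x + 2·x^2 + 2·x^3 + x^4)·Dx  (order 1).
h: a_k = 3, 3, 9, 21, 48, 111, …
ICs: h(0) = 3.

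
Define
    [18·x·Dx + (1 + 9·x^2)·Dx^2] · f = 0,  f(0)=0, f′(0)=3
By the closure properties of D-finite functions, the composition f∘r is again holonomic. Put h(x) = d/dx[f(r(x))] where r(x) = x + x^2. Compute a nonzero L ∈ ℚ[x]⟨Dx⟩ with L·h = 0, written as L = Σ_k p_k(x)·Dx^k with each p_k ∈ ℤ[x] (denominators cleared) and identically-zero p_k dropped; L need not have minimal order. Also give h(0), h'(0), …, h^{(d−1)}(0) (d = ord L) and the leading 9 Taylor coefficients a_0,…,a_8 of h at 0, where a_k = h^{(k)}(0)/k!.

L = (-2 + 18·x + 72·x^2 + 108·x^3 + 54·x^4) + (1 + 2·x + 9·x^2 + 36·x^3 + 45·x^4 + 18·x^5)·Dx  (order 1).
h: a_k = 3, 6, -27, -108, 108, 1404, 1215, -13608, -37179, …
ICs: h(0) = 3.

f: a_k = 0, 3, 0, -9, 0, 243/5, 0, -2187/7, 0, …
Change of var in L_f (x↦r) gives L₀.
h₀' ⇒ L via d/dx closure of L₀.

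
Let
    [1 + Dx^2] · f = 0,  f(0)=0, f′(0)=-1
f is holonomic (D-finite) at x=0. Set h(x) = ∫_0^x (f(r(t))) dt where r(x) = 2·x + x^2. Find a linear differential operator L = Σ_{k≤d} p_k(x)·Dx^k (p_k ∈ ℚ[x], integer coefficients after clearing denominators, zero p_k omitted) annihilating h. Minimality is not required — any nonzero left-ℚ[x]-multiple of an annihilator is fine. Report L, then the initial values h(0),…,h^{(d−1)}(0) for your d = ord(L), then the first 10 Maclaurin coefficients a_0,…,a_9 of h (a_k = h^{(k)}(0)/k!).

f: a_k = 0, -1, 0, 1/6, 0, -1/120, 0, 1/5040, 0, -1/362880, …
Substitute x→r, Dx→(1/r')Dx; clear ⇒ L₀.
h=∫h₀ ⇒ L = L₀·Dx.
L = (4 + 12·x + 12·x^2 + 4·x^3)·Dx - Dx^2 + (1 + x)·Dx^3  (order 3).
h: a_k = 0, 0, -1, -1/3, 1/3, 2/5, 11/90, -1/14, -101/1260, -11/405, …
ICs: h(0) = 0, h′(0) = 0, h′′(0) = -2.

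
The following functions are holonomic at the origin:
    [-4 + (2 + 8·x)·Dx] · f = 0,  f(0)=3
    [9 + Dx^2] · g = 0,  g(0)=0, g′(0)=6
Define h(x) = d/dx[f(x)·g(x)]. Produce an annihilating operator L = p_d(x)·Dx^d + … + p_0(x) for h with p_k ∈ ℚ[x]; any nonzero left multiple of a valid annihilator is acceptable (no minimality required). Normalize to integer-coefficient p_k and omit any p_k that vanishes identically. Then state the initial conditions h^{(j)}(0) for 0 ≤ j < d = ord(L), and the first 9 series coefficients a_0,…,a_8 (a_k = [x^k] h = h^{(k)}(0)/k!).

L = (131 + 1392·x + 4512·x^2 + 6912·x^3 + 6912·x^4) + (4 - 80·x - 576·x^2 - 768·x^3)·Dx + (7 + 80·x + 352·x^2 + 768·x^3 + 768·x^4)·Dx^2  (order 2).
h: a_k = 18, 72, -189, 72, -2277/4, 12609/5, -355293/40, 226206/7, -267966063/2240, …
ICs: h(0) = 18, h′(0) = 72.

f: a_k = 3, 6, -6, 12, -30, 84, -252, 792, -2574, …
g: a_k = 0, 6, 0, -9, 0, 81/20, 0, -243/280, 0, …
Sym-product of L_f,L_g gives L₀ (≤ ord 2).
h₀' ⇒ L via d/dx closure of L₀.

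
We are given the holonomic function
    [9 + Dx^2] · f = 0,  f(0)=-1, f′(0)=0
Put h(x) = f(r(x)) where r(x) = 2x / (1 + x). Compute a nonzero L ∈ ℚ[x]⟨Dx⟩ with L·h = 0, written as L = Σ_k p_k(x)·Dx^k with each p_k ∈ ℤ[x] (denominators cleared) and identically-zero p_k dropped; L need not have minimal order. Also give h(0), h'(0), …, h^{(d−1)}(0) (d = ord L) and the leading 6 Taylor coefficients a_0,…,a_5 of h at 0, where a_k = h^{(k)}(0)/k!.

f: a_k = -1, 0, 9/2, 0, -27/8, 0, …
L₀ from L_f via x↦r, Dx↦r'^{-1}Dx.
L = 36 + (2 + 6·x + 6·x^2 + 2·x^3)·Dx + (1 + 4·x + 6·x^2 + 4·x^3 + x^4)·Dx^2  (order 2).
h: a_k = -1, 0, 18, -36, 0, 144, …
ICs: h(0) = -1, h′(0) = 0.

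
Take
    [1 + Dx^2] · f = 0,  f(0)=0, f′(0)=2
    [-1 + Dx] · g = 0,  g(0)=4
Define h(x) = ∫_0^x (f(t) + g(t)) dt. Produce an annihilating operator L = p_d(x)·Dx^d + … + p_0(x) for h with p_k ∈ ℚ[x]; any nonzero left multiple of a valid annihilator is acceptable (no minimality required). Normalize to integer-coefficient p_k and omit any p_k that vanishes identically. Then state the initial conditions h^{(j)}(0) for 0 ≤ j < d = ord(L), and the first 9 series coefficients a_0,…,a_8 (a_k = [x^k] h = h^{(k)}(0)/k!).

L = -Dx + Dx^2 - Dx^3 + Dx^4  (order 4).
h: a_k = 0, 4, 3, 2/3, 1/12, 1/30, 1/120, 1/1260, 1/20160, …
ICs: h(0) = 0, h′(0) = 4, h′′(0) = 6, h′′′(0) = 4.

f: a_k = 0, 2, 0, -1/3, 0, 1/60, 0, -1/2520, 0, …
g: a_k = 4, 4, 2, 2/3, 1/6, 1/30, 1/180, 1/1260, 1/10080, …
L₀ := lclm(L_f,L_g); ord L₀ ≤ 2+1.
h=∫h₀ ⇒ L = L₀·Dx.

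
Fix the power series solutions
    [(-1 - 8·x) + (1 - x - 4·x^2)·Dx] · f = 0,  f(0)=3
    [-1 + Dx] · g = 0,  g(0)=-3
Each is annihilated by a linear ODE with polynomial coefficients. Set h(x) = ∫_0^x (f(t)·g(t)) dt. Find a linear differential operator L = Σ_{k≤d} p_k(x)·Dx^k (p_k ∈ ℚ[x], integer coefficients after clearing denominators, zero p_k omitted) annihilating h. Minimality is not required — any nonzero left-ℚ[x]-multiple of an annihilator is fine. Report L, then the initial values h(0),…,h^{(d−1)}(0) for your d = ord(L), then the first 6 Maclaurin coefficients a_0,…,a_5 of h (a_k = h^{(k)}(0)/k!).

f: a_k = 3, 3, 15, 27, 87, 195, …
g: a_k = -3, -3, -3/2, -1/2, -1/8, -1/40, …
h₀=f·g: eliminate ⇒ L₀, order ≤ 1·1.
∫: right-multiply L₀ by Dx.
L = (2 + 7·x - 4·x^2)·Dx + (-1 + x + 4·x^2)·Dx^2  (order 2).
h: a_k = 0, -9, -9, -39/2, -33, -2931/40, …
ICs: h(0) = 0, h′(0) = -9.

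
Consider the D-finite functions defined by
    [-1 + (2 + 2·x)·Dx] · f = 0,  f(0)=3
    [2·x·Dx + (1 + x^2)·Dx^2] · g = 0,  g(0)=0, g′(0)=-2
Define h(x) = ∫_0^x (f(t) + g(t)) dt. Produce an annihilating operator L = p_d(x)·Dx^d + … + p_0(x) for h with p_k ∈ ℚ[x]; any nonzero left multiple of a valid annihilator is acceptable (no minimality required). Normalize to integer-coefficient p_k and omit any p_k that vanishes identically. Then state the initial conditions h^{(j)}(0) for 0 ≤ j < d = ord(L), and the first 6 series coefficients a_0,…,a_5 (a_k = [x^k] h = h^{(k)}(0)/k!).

L = (-4 - 10·x + 12·x^2 + 6·x^3)·Dx^2 + (-11 - 16·x + 10·x^2 + 48·x^3 + 21·x^4)·Dx^3 + (-2 + 6·x + 12·x^2 + 12·x^3 + 14·x^4 + 6·x^5)·Dx^4  (order 4).
h: a_k = 0, 3, -1/4, -1/8, 41/192, -3/128, …
ICs: h(0) = 0, h′(0) = 3, h′′(0) = -1/2, h′′′(0) = -3/4.

f: a_k = 3, 3/2, -3/8, 3/16, -15/128, 21/256, …
g: a_k = 0, -2, 0, 2/3, 0, -2/5, …
h₀=f+g: left-lcm gives L₀, ord ≤ 3.
h=∫h₀ ⇒ L = L₀·Dx.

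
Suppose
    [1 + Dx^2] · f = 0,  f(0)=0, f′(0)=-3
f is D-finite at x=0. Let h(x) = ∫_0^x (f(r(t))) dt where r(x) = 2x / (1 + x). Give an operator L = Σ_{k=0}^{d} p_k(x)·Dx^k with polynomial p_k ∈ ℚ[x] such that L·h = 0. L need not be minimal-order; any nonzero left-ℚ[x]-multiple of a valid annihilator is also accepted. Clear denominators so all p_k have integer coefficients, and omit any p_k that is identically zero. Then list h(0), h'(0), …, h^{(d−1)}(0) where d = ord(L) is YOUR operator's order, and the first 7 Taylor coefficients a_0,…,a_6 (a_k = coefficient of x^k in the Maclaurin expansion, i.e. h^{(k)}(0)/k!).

f: a_k = 0, -3, 0, 1/2, 0, -1/40, 0, …
Substitute x→r, Dx→(1/r')Dx; clear ⇒ L₀.
∫: right-multiply L₀ by Dx.
L = 4·Dx + (2 + 6·x + 6·x^2 + 2·x^3)·Dx^2 + (1 + 4·x + 6·x^2 + 4·x^3 + x^4)·Dx^3  (order 3).
h: a_k = 0, 0, -3, 2, -1/2, -6/5, 43/15, …
ICs: h(0) = 0, h′(0) = 0, h′′(0) = -6.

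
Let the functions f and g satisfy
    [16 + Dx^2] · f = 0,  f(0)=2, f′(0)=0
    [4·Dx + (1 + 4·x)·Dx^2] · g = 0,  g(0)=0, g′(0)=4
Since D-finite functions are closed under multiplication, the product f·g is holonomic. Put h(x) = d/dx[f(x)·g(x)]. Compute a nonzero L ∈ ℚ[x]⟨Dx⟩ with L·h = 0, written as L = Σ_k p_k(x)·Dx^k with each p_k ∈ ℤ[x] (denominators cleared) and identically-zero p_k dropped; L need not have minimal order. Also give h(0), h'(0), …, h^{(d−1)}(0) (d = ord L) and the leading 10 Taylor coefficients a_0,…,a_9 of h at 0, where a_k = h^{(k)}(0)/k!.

f: a_k = 2, 0, -16, 0, 64/3, 0, -512/45, 0, 1024/315, 0, …
g: a_k = 0, 4, -8, 64/3, -64, 1024/5, -2048/3, 16384/7, -8192, 262144/9, …
Sym-product of L_f,L_g gives L₀ (≤ ord 4).
h₀' ⇒ L via d/dx closure of L₀.
L = (-6400 - 45056·x - 172032·x^2 + 196608·x^3 + 2818048·x^4 + 6291456·x^5 + 4194304·x^6) + (-1536 - 8192·x + 20480·x^2 + 245760·x^3 + 655360·x^4 + 524288·x^5)·Dx + (-448 - 2816·x - 3584·x^2 + 73728·x^3 + 401408·x^4 + 786432·x^5 + 524288·x^6)·Dx^2 + (-96 - 512·x + 1280·x^2 + 15360·x^3 + 40960·x^4 + 32768·x^5)·Dx^3 + (-3 + 448·x^2 + 3840·x^3 + 14080·x^4 + 24576·x^5 + 16384·x^6)·Dx^4  (order 4).
h: a_k = 8, -32, -64, 0, 768, -3072, 63488/5, -2424832/45, 4714496/21, -58277888/63, …
ICs: h(0) = 8, h′(0) = -32, h′′(0) = -128, h′′′(0) = 0.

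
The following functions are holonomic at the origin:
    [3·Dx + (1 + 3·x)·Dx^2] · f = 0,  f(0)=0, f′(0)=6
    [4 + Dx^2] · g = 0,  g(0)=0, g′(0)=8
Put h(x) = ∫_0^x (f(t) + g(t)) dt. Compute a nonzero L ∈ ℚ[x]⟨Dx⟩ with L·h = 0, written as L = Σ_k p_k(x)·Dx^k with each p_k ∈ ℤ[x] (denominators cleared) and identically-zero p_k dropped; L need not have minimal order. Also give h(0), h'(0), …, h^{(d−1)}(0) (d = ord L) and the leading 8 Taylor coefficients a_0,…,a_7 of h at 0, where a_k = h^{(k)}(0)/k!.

f: a_k = 0, 6, -9, 18, -81/2, 486/5, -243, 4374/7, …
g: a_k = 0, 8, 0, -16/3, 0, 16/15, 0, -32/315, …
Weyl lclm of L_f,L_g ⇒ L₀ (ord ≤ 4).
∫: right-multiply L₀ by Dx.
L = (348 + 144·x + 216·x^2)·Dx^2 + (44 + 180·x + 216·x^2 + 216·x^3)·Dx^3 + (87 + 36·x + 54·x^2)·Dx^4 + (11 + 45·x + 54·x^2 + 54·x^3)·Dx^5  (order 5).
h: a_k = 0, 0, 7, -3, 19/6, -81/10, 737/45, -243/7, …
ICs: h(0) = 0, h′(0) = 0, h′′(0) = 14, h′′′(0) = -18, h′′′′(0) = 76.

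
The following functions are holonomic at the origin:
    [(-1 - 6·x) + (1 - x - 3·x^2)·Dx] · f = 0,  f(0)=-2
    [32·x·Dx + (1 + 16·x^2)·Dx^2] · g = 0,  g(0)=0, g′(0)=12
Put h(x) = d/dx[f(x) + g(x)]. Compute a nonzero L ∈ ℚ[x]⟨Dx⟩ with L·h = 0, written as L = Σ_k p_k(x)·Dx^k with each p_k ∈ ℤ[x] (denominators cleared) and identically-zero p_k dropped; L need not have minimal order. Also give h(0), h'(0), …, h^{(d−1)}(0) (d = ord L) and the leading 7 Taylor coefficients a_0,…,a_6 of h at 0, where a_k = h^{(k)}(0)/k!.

f: a_k = -2, -2, -8, -14, -38, -80, -194, …
g: a_k = 0, 12, 0, -64, 0, 3072/5, 0, …
f+g: L₀ = lclm(L_f,L_g), ord ≤ 1+2.
Differentiate: ansatz ord ≤ ord L₀ ⇒ L.
L = (-128 + 512·x + 10560·x^2 + 25344·x^3 + 95904·x^4 + 41472·x^6) + (37 + 208·x - 206·x^2 + 1476·x^3 + 24336·x^4 + 66528·x^5 + 6912·x^6 + 41472·x^7)·Dx + (-4 - 21·x - 198·x^2 - 90·x^3 - 1775·x^4 + 4080·x^5 + 6336·x^6 + 2304·x^7 + 6912·x^8)·Dx^2  (order 2).
h: a_k = 10, -16, -234, -152, 2672, -1164, -52190, …
ICs: h(0) = 10, h′(0) = -16.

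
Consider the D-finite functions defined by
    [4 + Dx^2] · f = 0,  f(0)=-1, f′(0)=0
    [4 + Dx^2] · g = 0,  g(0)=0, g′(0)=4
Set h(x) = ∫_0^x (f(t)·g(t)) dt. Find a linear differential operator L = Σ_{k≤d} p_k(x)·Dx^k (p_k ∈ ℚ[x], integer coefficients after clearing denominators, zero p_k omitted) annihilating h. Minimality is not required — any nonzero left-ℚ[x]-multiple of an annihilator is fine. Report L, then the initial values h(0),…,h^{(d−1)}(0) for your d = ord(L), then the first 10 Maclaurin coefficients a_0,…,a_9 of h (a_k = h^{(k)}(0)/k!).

L = 16·Dx^2 + Dx^4  (order 4).
h: a_k = 0, 0, -2, 0, 8/3, 0, -64/45, 0, 128/315, 0, …
ICs: h(0) = 0, h′(0) = 0, h′′(0) = -4, h′′′(0) = 0.

f: a_k = -1, 0, 2, 0, -2/3, 0, 4/45, 0, -2/315, 0, …
g: a_k = 0, 4, 0, -8/3, 0, 8/15, 0, -16/315, 0, 8/2835, …
Sym-product of L_f,L_g gives L₀ (≤ ord 4).
h=∫₀ˣh₀: take L = L₀·Dx.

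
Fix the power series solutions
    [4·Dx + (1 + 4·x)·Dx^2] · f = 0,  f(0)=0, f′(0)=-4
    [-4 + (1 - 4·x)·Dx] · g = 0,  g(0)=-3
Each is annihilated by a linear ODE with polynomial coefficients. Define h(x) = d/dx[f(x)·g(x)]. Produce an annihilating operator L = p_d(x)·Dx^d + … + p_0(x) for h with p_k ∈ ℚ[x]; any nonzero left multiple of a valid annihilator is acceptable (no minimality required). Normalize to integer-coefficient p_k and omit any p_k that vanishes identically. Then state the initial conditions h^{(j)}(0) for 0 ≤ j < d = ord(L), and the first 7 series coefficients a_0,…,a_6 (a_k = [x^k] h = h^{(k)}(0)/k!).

L = 64 + (4 + 80·x)·Dx + (-1 + 16·x^2)·Dx^2  (order 2).
h: a_k = 12, 48, 480, 1792, 12032, 227328/5, 1306624/5, …
ICs: h(0) = 12, h′(0) = 48.

f: a_k = 0, -4, 8, -64/3, 64, -1024/5, 2048/3, …
g: a_k = -3, -12, -48, -192, -768, -3072, -12288, …
f·g: L₀ = L_f ⊗_s L_g, ord ≤ 2·1.
Differentiate: ansatz ord ≤ ord L₀ ⇒ L.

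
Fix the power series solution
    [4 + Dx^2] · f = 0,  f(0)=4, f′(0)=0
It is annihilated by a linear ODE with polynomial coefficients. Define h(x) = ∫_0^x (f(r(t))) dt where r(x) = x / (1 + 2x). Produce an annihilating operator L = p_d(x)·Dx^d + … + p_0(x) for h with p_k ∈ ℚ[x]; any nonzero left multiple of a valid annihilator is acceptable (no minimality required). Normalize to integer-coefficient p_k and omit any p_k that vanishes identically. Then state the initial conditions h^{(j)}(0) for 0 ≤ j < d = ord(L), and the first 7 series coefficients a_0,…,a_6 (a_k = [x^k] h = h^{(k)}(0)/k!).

L = 4·Dx + (4 + 24·x + 48·x^2 + 32·x^3)·Dx^2 + (1 + 8·x + 24·x^2 + 32·x^3 + 16·x^4)·Dx^3  (order 3).
h: a_k = 0, 4, 0, -8/3, 8, -56/3, 352/9, …
ICs: h(0) = 0, h′(0) = 4, h′′(0) = 0.

f: a_k = 4, 0, -8, 0, 8/3, 0, -16/45, …
Substitute x→r, Dx→(1/r')Dx; clear ⇒ L₀.
Integrate: L := L₀·Dx.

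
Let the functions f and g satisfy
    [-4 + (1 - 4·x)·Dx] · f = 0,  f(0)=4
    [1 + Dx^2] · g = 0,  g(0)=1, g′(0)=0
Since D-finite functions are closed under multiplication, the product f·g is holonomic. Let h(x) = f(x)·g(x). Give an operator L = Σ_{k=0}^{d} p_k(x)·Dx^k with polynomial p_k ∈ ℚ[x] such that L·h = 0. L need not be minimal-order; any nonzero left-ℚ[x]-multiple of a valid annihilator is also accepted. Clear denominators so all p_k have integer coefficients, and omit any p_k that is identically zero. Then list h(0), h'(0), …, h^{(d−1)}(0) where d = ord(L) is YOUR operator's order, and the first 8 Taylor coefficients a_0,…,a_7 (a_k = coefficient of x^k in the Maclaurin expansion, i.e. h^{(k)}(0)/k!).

L = (-1 + 4·x) + 8·Dx + (-1 + 4·x)·Dx^2  (order 2).
h: a_k = 4, 16, 62, 248, 5953/6, 11906/3, 2857439/180, 2857439/45, …
ICs: h(0) = 4, h′(0) = 16.

f: a_k = 4, 16, 64, 256, 1024, 4096, 16384, 65536, …
g: a_k = 1, 0, -1/2, 0, 1/24, 0, -1/720, 0, …
L₀ := L_f ⊗_s L_g (sym. prod.), ord ≤ 2.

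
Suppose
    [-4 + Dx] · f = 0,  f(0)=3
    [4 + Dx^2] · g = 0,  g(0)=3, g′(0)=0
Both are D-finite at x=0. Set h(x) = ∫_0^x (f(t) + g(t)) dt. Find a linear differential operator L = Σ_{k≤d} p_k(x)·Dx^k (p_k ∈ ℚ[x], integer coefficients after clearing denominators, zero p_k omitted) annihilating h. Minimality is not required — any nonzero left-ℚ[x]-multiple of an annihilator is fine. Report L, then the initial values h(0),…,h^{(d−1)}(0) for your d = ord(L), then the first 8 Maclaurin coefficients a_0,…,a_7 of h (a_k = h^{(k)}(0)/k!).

L = -16·Dx + 4·Dx^2 - 4·Dx^3 + Dx^4  (order 4).
h: a_k = 0, 6, 6, 6, 8, 34/5, 64/15, 12/5, …
ICs: h(0) = 0, h′(0) = 6, h′′(0) = 12, h′′′(0) = 36.

f: a_k = 3, 12, 24, 32, 32, 128/5, 256/15, 1024/105, …
g: a_k = 3, 0, -6, 0, 2, 0, -4/15, 0, …
Sum ⇒ L₀ = lclm(L_f,L_g) in ℚ(x)⟨Dx⟩.
Integrate: L := L₀·Dx.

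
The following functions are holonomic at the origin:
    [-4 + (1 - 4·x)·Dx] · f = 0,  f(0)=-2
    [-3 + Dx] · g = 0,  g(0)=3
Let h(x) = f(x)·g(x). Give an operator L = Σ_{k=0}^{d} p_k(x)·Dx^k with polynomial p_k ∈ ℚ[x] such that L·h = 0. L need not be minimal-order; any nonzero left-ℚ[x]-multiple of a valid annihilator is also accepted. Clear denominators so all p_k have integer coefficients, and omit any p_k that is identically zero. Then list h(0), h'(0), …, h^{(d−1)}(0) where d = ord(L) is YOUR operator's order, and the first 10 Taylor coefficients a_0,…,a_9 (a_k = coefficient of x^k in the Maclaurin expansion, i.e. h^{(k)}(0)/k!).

L = (7 - 12·x) + (-1 + 4·x)·Dx  (order 1).
h: a_k = -6, -42, -195, -807, -12993/4, -260103/20, -2081067/40, -11654121/56, -266380221/320, -7458646917/2240, …
ICs: h(0) = -6.

f: a_k = -2, -8, -32, -128, -512, -2048, -8192, -32768, -131072, -524288, …
g: a_k = 3, 9, 27/2, 27/2, 81/8, 243/40, 243/80, 729/560, 2187/4480, 729/4480, …
L₀ := L_f ⊗_s L_g (sym. prod.), ord ≤ 1.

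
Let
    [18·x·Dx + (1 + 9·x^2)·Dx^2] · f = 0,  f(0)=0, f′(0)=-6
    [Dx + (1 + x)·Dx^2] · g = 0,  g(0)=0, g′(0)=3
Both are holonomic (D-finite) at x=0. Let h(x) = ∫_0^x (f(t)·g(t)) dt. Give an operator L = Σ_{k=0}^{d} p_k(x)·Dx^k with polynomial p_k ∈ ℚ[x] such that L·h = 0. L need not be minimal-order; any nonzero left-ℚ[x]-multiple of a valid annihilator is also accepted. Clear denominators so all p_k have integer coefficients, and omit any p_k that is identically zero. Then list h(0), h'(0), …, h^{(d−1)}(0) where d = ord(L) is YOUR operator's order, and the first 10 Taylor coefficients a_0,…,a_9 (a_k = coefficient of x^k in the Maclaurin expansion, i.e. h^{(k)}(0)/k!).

L = (1368 + 2700·x + 37584·x^2 + 95580·x^3 + 87480·x^4 + 37908·x^5 + 26244·x^7)·Dx^2 + (1298 + 9180·x + 54612·x^2 + 194724·x^3 + 324000·x^4 + 271188·x^5 + 102060·x^6 + 78732·x^7 + 91854·x^8)·Dx^3 + (76 + 2848·x + 12096·x^2 + 43992·x^3 + 117288·x^4 + 173016·x^5 + 139968·x^6 + 75816·x^7 + 78732·x^8 + 52488·x^9)·Dx^4 + (37 + 146·x + 901·x^2 + 2808·x^3 + 7362·x^4 + 15228·x^5 + 21546·x^6 + 17496·x^7 + 12393·x^8 + 13122·x^9 + 6561·x^10)·Dx^5  (order 5).
h: a_k = 0, 0, 0, -6, 9/4, 48/5, -15/4, -198/5, 1353/80, 992/5, …
ICs: h(0) = 0, h′(0) = 0, h′′(0) = 0, h′′′(0) = -36, h′′′′(0) = 54.

f: a_k = 0, -6, 0, 18, 0, -486/5, 0, 4374/7, 0, -4374, …
g: a_k = 0, 3, -3/2, 1, -3/4, 3/5, -1/2, 3/7, -3/8, 1/3, …
h₀=f·g: eliminate ⇒ L₀, order ≤ 2·2.
h=∫h₀ ⇒ L = L₀·Dx.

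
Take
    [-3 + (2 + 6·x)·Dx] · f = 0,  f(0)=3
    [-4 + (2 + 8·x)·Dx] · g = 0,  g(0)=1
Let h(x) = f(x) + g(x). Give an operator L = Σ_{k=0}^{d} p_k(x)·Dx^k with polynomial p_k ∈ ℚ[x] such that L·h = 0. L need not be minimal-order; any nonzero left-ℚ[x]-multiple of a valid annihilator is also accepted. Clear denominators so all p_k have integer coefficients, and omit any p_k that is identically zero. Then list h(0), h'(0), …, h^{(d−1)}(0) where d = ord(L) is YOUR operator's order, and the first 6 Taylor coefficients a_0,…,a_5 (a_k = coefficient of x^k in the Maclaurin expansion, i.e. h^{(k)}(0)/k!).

L = -6 + (7 + 24·x)·Dx + (2 + 14·x + 24·x^2)·Dx^2  (order 2).
h: a_k = 4, 13/2, -43/8, 145/16, -2495/128, 12271/256, …
ICs: h(0) = 4, h′(0) = 13/2.

f: a_k = 3, 9/2, -27/8, 81/16, -1215/128, 5103/256, …
g: a_k = 1, 2, -2, 4, -10, 28, …
L₀ := lclm(L_f,L_g); ord L₀ ≤ 1+1.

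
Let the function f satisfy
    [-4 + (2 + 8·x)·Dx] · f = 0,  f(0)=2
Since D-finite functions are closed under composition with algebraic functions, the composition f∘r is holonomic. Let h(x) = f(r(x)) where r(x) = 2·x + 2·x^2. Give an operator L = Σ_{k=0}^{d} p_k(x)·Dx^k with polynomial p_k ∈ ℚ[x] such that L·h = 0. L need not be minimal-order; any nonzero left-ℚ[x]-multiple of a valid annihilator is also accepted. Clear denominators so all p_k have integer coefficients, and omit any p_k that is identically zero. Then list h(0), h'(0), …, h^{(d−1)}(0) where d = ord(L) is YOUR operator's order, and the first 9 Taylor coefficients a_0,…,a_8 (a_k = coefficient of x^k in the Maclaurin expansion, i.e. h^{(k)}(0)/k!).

f: a_k = 2, 4, -4, 8, -20, 56, -168, 528, -1716, …
f∘r: x↦r, Dx↦Dx/r' in L_f ⇒ L₀.
L = (-4 - 8·x) + (1 + 8·x + 8·x^2)·Dx  (order 1).
h: a_k = 2, 8, -8, 32, -144, 704, -3648, 19712, -109888, …
ICs: h(0) = 2.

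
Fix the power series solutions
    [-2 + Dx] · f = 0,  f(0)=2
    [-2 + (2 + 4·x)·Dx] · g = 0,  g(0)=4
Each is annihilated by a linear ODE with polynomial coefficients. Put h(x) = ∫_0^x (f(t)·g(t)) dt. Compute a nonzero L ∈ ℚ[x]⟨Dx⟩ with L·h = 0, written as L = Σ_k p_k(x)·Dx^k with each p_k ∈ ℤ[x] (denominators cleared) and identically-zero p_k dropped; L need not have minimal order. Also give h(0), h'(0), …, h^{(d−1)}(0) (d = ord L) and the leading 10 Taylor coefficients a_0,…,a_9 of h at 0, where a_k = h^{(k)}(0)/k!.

L = (-3 - 4·x)·Dx + (1 + 2·x)·Dx^2  (order 2).
h: a_k = 0, 8, 12, 28/3, 17/3, 11/5, 107/90, -89/630, 1123/1680, -39551/45360, …
ICs: h(0) = 0, h′(0) = 8.

f: a_k = 2, 4, 4, 8/3, 4/3, 8/15, 8/45, 16/315, 4/315, 8/2835, …
g: a_k = 4, 4, -2, 2, -5/2, 7/2, -21/4, 33/4, -429/32, 715/32, …
L₀ := L_f ⊗_s L_g (sym. prod.), ord ≤ 1.
∫: right-multiply L₀ by Dx.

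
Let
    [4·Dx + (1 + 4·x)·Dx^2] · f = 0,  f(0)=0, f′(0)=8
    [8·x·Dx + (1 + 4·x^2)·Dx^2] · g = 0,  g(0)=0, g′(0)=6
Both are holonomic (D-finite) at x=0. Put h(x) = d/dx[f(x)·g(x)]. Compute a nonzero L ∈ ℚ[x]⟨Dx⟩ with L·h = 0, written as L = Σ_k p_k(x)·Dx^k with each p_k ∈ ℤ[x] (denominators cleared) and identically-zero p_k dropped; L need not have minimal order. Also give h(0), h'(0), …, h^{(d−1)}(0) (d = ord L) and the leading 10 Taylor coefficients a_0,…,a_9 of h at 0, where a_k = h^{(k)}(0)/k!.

L = (96 + 640·x + 1408·x^2 + 7680·x^3 + 15360·x^4 + 26624·x^5 + 8192·x^7) + (24 + 320·x + 2656·x^2 + 9728·x^3 + 28160·x^4 + 47616·x^5 + 71680·x^6 + 6144·x^7 + 28672·x^8)·Dx + (12 + 104·x + 672·x^2 + 2976·x^3 + 8256·x^4 + 18048·x^5 + 24576·x^6 + 35328·x^7 + 6144·x^8 + 16384·x^9)·Dx^2 + (1 + 12·x + 68·x^2 + 256·x^3 + 696·x^4 + 1536·x^5 + 2688·x^6 + 3072·x^7 + 4224·x^8 + 1024·x^9 + 2048·x^10)·Dx^3  (order 3).
h: a_k = 0, 96, -288, 768, -3200, 68096/5, -261632/5, 1007616/5, -28022784/35, 334913536/105, …
ICs: h(0) = 0, h′(0) = 96, h′′(0) = -576.

f: a_k = 0, 8, -16, 128/3, -128, 2048/5, -4096/3, 32768/7, -16384, 524288/9, …
g: a_k = 0, 6, 0, -8, 0, 96/5, 0, -384/7, 0, 512/3, …
Product ⇒ symmetric product L₀, ord ≤ 4.
h=h₀': d/dx-closure on L₀ ⇒ L.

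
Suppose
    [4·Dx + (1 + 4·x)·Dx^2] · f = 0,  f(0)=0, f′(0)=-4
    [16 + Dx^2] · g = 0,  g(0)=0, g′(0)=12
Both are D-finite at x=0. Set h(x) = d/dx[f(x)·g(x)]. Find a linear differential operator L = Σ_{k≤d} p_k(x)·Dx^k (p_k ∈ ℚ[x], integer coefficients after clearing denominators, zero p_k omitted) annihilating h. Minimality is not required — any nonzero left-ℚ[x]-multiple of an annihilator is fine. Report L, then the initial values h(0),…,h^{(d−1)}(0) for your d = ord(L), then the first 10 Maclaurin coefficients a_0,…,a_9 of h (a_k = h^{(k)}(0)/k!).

L = (-6400 - 45056·x - 172032·x^2 + 196608·x^3 + 2818048·x^4 + 6291456·x^5 + 4194304·x^6) + (-1536 - 8192·x + 20480·x^2 + 245760·x^3 + 655360·x^4 + 524288·x^5)·Dx + (-448 - 2816·x - 3584·x^2 + 73728·x^3 + 401408·x^4 + 786432·x^5 + 524288·x^6)·Dx^2 + (-96 - 512·x + 1280·x^2 + 15360·x^3 + 40960·x^4 + 32768·x^5)·Dx^3 + (-3 + 448·x^2 + 3840·x^3 + 14080·x^4 + 24576·x^5 + 16384·x^6)·Dx^4  (order 4).
h: a_k = 0, -96, 288, -512, 2560, -11264, 222208/5, -3702784/21, 4915200/7, -2642886656/945, …
ICs: h(0) = 0, h′(0) = -96, h′′(0) = 576, h′′′(0) = -3072.

f: a_k = 0, -4, 8, -64/3, 64, -1024/5, 2048/3, -16384/7, 8192, -262144/9, …
g: a_k = 0, 12, 0, -32, 0, 128/5, 0, -1024/105, 0, 2048/945, …
Product ⇒ symmetric product L₀, ord ≤ 4.
h₀' ⇒ L via d/dx closure of L₀.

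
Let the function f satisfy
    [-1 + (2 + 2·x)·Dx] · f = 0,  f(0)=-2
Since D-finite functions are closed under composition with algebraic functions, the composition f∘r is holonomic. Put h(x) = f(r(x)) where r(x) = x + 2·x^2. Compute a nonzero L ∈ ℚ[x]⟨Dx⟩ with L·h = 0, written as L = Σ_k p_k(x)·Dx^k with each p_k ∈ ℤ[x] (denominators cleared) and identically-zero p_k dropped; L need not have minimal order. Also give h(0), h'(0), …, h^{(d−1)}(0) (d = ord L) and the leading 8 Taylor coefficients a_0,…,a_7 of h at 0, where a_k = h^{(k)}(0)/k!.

L = (-1 - 4·x) + (2 + 2·x + 4·x^2)·Dx  (order 1).
h: a_k = -2, -1, -7/4, 7/8, 21/64, -119/128, 189/512, 791/1024, …
ICs: h(0) = -2.

f: a_k = -2, -1, 1/4, -1/8, 5/64, -7/128, 21/512, -33/1024, …
Substitute x→r, Dx→(1/r')Dx; clear ⇒ L₀.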